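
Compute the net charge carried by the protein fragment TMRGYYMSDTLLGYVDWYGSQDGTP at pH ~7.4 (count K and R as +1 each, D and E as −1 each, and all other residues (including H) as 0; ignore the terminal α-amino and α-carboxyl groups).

Positive (K, R): R3 → +1.
Negative (D, E): D9, D16, D22 → −3.
Net charge = (+1) + (−3) = −2.

-2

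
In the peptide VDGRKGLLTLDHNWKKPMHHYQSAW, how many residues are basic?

7

The basic amino acids are Lys (K), Arg (R), and His (H).
Matching residues: R4, K5, H12, K15, K16, H19, H20.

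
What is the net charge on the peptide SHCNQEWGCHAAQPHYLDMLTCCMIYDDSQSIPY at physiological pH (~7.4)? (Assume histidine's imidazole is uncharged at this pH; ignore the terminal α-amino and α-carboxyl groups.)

-4

The side chains ionized at physiological pH are Lys/Arg (+1) and Asp/Glu (−1); with His treated as neutral, nothing else contributes.
Positive (K, R): none → +0.
Negative (D, E): E6, D18, D27, D28 → −4.
Net charge = (+0) + (−4) = −4.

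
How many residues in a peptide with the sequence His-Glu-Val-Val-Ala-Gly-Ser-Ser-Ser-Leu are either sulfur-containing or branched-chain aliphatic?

3

Sulfur-containing: C, M. Branched-chain aliphatic: I, L, V.
Sulfur-containing residues here: none (0).
Branched-chain aliphatic residues here: Val3, Val4, Leu10 (3).
The two groups share no amino acid, so total = 0 + 3 = 3.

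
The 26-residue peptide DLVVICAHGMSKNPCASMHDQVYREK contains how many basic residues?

5

K, R, and H are the three residues with basic side chains (ε-amine, guanidinium, and imidazole respectively).
Matching residues: H8, K12, H19, R24, K26.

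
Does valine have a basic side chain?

No

K, R, and H are the three residues with basic side chains (ε-amine, guanidinium, and imidazole respectively).
Valine is not in this group.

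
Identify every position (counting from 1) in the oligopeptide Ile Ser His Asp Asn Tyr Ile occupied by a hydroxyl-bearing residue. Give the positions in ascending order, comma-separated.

2, 6

S, T, and Y are the three residues with a side-chain hydroxyl.
Matching residues: Ser2, Tyr6.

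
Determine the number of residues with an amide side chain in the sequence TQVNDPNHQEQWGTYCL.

5

The amide-side-chain residues are Asn (N) and Gln (Q).
Matching residues: Q2, N4, N7, Q9, Q11.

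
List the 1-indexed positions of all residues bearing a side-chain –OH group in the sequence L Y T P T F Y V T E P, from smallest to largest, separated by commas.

2, 3, 5, 7, 9

S, T, and Y are the three residues with a side-chain hydroxyl.
Matching residues: Y2, T3, T5, Y7, T9.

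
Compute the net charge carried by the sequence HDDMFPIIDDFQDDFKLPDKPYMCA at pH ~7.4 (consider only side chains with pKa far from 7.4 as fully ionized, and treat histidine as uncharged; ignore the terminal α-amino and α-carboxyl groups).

-5

The side chains ionized at physiological pH are Lys/Arg (+1) and Asp/Glu (−1); with His treated as neutral, nothing else contributes.
Positive (K, R): K16, K20 → +2.
Negative (D, E): D2, D3, D9, D10, D13, D14, D19 → −7.
Net charge = (+2) + (−7) = −5.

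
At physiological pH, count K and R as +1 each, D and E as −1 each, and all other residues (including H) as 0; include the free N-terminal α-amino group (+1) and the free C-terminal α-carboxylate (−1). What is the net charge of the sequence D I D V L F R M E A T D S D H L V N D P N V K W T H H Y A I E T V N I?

-5

Positive (K, R): R7, K23 → +2.
Negative (D, E): D1, D3, E9, D12, D14, D19, E31 → −7.
The N-terminus (+1) and C-terminus (−1) cancel.
Net charge = (+2) + (−7) = −5.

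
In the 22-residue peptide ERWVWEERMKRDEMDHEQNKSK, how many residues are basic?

Lysine (K), arginine (R), and histidine (H) have basic, nitrogen-containing side chains.
Matching residues: R2, R8, K10, R11, H16, K20, K22.

7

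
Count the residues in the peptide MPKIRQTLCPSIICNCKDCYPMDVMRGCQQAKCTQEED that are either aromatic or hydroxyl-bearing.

4

Aromatic: F, W, Y. Hydroxyl-bearing: S, T, Y.
Aromatic residues here: Y20 (1).
Hydroxyl-bearing residues here: T7, S11, Y20, T34 (4).
Y is in both groups, so the 1 Y residue must not be double-counted.
Total = 1 + 4 − 1 = 4.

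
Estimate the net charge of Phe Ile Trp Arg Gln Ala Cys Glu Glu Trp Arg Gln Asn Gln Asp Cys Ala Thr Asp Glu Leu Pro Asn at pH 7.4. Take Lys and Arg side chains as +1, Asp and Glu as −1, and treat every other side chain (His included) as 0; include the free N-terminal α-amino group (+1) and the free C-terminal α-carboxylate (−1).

-3

Positive (K, R): Arg4, Arg11 → +2.
Negative (D, E): Glu8, Glu9, Asp15, Asp19, Glu20 → −5.
The N-terminus (+1) and C-terminus (−1) cancel.
Net charge = (+2) + (−5) = −3.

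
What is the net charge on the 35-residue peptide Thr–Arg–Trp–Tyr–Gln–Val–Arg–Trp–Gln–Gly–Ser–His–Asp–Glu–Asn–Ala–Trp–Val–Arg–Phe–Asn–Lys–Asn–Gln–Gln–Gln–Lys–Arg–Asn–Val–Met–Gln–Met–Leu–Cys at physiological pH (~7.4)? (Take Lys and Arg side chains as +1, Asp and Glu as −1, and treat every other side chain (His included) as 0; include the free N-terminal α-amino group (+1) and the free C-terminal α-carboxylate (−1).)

+4

Positive (K, R): Arg2, Arg7, Arg19, Lys22, Lys27, Arg28 → +6.
Negative (D, E): Asp13, Glu14 → −2.
The N-terminus (+1) and C-terminus (−1) cancel.
Net charge = (+6) + (−2) = +4.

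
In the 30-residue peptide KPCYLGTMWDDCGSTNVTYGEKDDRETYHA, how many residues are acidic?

6

Aspartate (D) and glutamate (E) have carboxylic-acid side chains and are the acidic amino acids.
Matching residues: D10, D11, E21, D23, D24, E26.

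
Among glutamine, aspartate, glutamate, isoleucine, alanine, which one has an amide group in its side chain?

Asparagine (N) and glutamine (Q) have uncharged amide side chains.
Of the listed options, only glutamine belongs to this group.

glutamine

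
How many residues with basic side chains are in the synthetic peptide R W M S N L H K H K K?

The basic amino acids are Lys (K), Arg (R), and His (H).
Matching residues: R1, H7, K8, H9, K10, K11.

6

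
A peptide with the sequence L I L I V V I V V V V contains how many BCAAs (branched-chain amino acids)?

Valine (V), leucine (L), and isoleucine (I) are the branched-chain amino acids.
Matching residues: L1, I2, L3, I4, V5, V6, I7, V8, V9, V10, V11.

11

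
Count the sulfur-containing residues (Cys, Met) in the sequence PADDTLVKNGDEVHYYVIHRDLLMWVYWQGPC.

2

Matching residues: M24, C32.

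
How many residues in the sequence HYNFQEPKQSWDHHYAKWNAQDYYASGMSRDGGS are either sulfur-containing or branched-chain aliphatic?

Sulfur-containing: C, M. Branched-chain aliphatic: I, L, V.
Sulfur-containing residues here: M28 (1).
Branched-chain aliphatic residues here: none (0).
The two groups share no amino acid, so total = 1 + 0 = 1.

1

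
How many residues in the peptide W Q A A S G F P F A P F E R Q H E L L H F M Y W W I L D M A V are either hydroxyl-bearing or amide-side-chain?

4

Hydroxyl-bearing: S, T, Y. Amide-side-chain: N, Q.
Hydroxyl-bearing residues here: S5, Y23 (2).
Amide-side-chain residues here: Q2, Q15 (2).
The two groups share no amino acid, so total = 2 + 2 = 4.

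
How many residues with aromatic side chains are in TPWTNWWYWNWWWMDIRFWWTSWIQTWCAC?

Phenylalanine (F), tryptophan (W), and tyrosine (Y) have aromatic ring side chains.
Matching residues: W3, W6, W7, Y8, W9, W11, W12, W13, F18, W19, W20, W23, W27.

13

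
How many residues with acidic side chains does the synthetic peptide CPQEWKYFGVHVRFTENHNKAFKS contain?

Aspartate (D) and glutamate (E) have carboxylic-acid side chains and are the acidic amino acids.
Matching residues: E4, E16.

2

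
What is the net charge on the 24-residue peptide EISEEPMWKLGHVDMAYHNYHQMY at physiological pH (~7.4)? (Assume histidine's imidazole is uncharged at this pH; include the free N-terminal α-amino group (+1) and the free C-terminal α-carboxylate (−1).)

At pH ~7.4 the Lys and Arg side chains are protonated (+1), the Asp and Glu side chains are deprotonated (−1), and with His taken as neutral all other side chains carry no charge.
Positive (K, R): K9 → +1.
Negative (D, E): E1, E4, E5, D14 → −4.
The N-terminus (+1) and C-terminus (−1) cancel.
Net charge = (+1) + (−4) = −3.

-3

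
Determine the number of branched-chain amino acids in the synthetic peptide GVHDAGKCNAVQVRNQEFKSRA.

Valine (V), leucine (L), and isoleucine (I) are the branched-chain amino acids.
Matching residues: V2, V11, V13.

3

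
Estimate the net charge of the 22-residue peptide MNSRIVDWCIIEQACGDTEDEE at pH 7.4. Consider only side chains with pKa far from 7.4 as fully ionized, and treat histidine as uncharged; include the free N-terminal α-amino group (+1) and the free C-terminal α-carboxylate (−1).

-6

Near pH 7.4, K and R contribute +1 each, D and E contribute −1 each, and every other side chain (His included, as stated) is uncharged.
Positive (K, R): R4 → +1.
Negative (D, E): D7, E12, D17, E19, D20, E21, E22 → −7.
The N-terminus (+1) and C-terminus (−1) cancel.
Net charge = (+1) + (−7) = −6.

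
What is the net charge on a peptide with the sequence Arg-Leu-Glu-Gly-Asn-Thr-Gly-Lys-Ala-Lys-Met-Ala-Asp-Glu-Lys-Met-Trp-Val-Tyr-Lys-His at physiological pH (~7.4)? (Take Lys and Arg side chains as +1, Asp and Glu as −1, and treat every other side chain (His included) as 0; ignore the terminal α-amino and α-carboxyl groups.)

Positive (K, R): Arg1, Lys8, Lys10, Lys15, Lys20 → +5.
Negative (D, E): Glu3, Asp13, Glu14 → −3.
Net charge = (+5) + (−3) = +2.

+2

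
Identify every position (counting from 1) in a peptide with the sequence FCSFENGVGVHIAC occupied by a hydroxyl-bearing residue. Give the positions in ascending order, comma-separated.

3

The –OH-bearing residues are Ser, Thr (aliphatic alcohols), and Tyr (phenol).
Matching residues: S3.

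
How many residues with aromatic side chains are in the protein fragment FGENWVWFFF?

The aromatic amino acids are Phe (F, benzyl), Trp (W, indole), and Tyr (Y, phenol).
Matching residues: F1, W5, W7, F8, F9, F10.

6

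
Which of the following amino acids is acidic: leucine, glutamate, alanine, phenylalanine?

glutamate

Aspartate (D) and glutamate (E) have carboxylic-acid side chains and are the acidic amino acids.
Of the listed options, only glutamate belongs to this group.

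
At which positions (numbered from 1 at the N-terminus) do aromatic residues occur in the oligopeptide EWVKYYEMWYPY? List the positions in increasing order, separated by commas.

2, 5, 6, 9, 10, 12

The aromatic amino acids are Phe (F, benzyl), Trp (W, indole), and Tyr (Y, phenol).
Matching residues: W2, Y5, Y6, W9, Y10, Y12.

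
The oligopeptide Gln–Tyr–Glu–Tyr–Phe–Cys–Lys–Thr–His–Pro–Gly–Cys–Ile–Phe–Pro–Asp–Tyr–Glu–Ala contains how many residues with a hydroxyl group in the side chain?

The –OH-bearing residues are Ser, Thr (aliphatic alcohols), and Tyr (phenol).
Matching residues: Tyr2, Tyr4, Thr8, Tyr17.

4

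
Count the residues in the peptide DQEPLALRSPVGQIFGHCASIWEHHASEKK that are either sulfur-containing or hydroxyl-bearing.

Sulfur-containing: C, M. Hydroxyl-bearing: S, T, Y.
Sulfur-containing residues here: C18 (1).
Hydroxyl-bearing residues here: S9, S20, S27 (3).
The two groups share no amino acid, so total = 1 + 3 = 4.

4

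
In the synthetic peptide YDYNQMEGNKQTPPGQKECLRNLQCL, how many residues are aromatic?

2

Phenylalanine (F), tryptophan (W), and tyrosine (Y) have aromatic ring side chains.
Matching residues: Y1, Y3.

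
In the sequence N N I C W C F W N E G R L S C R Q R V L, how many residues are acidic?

1

Only D (aspartate) and E (glutamate) carry a side-chain carboxylic acid.
Matching residues: E10.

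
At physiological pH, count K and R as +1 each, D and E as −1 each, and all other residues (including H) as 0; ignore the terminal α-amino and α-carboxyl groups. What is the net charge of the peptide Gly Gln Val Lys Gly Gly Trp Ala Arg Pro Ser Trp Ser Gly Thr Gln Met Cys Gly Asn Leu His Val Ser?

Positive (K, R): Lys4, Arg9 → +2.
Negative (D, E): none → −0.
Net charge = (+2) + (−0) = +2.

+2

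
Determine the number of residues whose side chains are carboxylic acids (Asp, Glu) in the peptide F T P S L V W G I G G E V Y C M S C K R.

1

Matching residues: E12.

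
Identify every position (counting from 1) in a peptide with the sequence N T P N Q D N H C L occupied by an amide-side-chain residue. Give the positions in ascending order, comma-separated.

1, 4, 5, 7

The amide-side-chain residues are Asn (N) and Gln (Q).
Matching residues: N1, N4, Q5, N7.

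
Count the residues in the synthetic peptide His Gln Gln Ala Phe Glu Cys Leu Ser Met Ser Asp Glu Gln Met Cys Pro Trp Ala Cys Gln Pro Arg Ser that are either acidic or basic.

Acidic: D, E. Basic: H, K, R.
Acidic residues here: Glu6, Asp12, Glu13 (3).
Basic residues here: His1, Arg23 (2).
The two groups share no amino acid, so total = 3 + 2 = 5.

5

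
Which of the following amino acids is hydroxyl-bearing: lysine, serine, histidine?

serine

The –OH-bearing residues are Ser, Thr (aliphatic alcohols), and Tyr (phenol).
Of the listed options, only serine belongs to this group.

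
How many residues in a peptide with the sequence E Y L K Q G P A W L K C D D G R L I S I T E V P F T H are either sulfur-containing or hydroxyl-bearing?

5

Sulfur-containing: C, M. Hydroxyl-bearing: S, T, Y.
Sulfur-containing residues here: C12 (1).
Hydroxyl-bearing residues here: Y2, S19, T21, T26 (4).
The two groups share no amino acid, so total = 1 + 4 = 5.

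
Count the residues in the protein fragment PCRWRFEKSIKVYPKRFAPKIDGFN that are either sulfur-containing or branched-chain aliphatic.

4

Sulfur-containing: C, M. Branched-chain aliphatic: I, L, V.
Sulfur-containing residues here: C2 (1).
Branched-chain aliphatic residues here: I10, V12, I21 (3).
The two groups share no amino acid, so total = 1 + 3 = 4.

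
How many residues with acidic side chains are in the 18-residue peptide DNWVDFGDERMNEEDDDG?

9

The acidic residues are Asp (D) and Glu (E), whose side chains end in a carboxylate group.
Matching residues: D1, D5, D8, E9, E13, E14, D15, D16, D17.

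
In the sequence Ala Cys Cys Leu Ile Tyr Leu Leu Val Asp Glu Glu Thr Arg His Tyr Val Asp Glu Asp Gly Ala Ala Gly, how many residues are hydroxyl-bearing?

3

Serine (S), threonine (T), and tyrosine (Y) each carry a hydroxyl group on the side chain.
Matching residues: Tyr6, Thr13, Tyr16.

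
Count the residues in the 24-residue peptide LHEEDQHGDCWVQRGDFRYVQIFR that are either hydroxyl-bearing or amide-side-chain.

Hydroxyl-bearing: S, T, Y. Amide-side-chain: N, Q.
Hydroxyl-bearing residues here: Y19 (1).
Amide-side-chain residues here: Q6, Q13, Q21 (3).
The two groups share no amino acid, so total = 1 + 3 = 4.

4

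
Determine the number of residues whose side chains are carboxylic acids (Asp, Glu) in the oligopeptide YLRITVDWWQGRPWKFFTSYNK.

Matching residues: D7.

1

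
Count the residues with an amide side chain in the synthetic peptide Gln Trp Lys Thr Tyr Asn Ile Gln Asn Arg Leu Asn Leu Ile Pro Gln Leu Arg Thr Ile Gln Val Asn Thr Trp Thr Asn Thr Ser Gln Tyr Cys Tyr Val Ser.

10

Asparagine (N) and glutamine (Q) have uncharged amide side chains.
Matching residues: Gln1, Asn6, Gln8, Asn9, Asn12, Gln16, Gln21, Asn23, Asn27, Gln30.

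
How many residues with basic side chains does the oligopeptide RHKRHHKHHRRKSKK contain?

14

Lysine (K), arginine (R), and histidine (H) have basic, nitrogen-containing side chains.
Matching residues: R1, H2, K3, R4, H5, H6, K7, H8, H9, R10, R11, K12, K14, K15.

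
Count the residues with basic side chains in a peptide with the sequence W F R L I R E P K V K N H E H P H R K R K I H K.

The basic amino acids are Lys (K), Arg (R), and His (H).
Matching residues: R3, R6, K9, K11, H13, H15, H17, R18, K19, R20, K21, H23, K24.

13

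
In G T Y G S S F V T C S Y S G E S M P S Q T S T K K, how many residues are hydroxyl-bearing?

The –OH-bearing residues are Ser, Thr (aliphatic alcohols), and Tyr (phenol).
Matching residues: T2, Y3, S5, S6, T9, S11, Y12, S13, S16, S19, T21, S22, T23.

13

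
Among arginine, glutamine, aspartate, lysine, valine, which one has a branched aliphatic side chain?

The BCAAs are Val, Leu, and Ile — aliphatic side chains with a branch point.
Of the listed options, only valine belongs to this group.

valine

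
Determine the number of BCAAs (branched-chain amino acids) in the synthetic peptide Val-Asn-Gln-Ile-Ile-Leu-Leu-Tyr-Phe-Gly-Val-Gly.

6

The BCAAs are Val, Leu, and Ile — aliphatic side chains with a branch point.
Matching residues: Val1, Ile4, Ile5, Leu6, Leu7, Val11.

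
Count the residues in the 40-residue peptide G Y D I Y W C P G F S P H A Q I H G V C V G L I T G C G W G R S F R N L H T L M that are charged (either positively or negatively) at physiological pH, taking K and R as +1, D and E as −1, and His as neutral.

Charged side chains at pH ~7.4: K, R (positive); D, E (negative).
Matching residues: D3, R31, R34.

3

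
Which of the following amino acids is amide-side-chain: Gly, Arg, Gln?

Only N (asparagine) and Q (glutamine) carry a side-chain carboxamide.
Of the listed options, only Gln belongs to this group.

Gln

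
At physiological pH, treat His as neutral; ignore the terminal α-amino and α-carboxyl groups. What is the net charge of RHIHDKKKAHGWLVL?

The side chains ionized at physiological pH are Lys/Arg (+1) and Asp/Glu (−1); with His treated as neutral, nothing else contributes.
Positive (K, R): R1, K6, K7, K8 → +4.
Negative (D, E): D5 → −1.
Net charge = (+4) + (−1) = +3.

+3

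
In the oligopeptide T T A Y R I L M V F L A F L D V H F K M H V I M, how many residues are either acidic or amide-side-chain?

Acidic: D, E. Amide-side-chain: N, Q.
Acidic residues here: D15 (1).
Amide-side-chain residues here: none (0).
The two groups share no amino acid, so total = 1 + 0 = 1.

1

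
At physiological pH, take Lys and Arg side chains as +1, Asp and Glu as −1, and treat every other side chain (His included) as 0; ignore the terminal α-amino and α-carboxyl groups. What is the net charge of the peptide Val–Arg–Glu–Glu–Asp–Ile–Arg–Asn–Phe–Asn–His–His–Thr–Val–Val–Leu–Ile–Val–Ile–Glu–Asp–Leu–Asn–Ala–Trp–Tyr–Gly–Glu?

-4

Positive (K, R): Arg2, Arg7 → +2.
Negative (D, E): Glu3, Glu4, Asp5, Glu20, Asp21, Glu28 → −6.
Net charge = (+2) + (−6) = −4.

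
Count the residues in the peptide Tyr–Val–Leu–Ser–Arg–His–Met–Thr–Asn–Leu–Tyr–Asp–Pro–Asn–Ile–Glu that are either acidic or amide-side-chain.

4

Acidic: D, E. Amide-side-chain: N, Q.
Acidic residues here: Asp12, Glu16 (2).
Amide-side-chain residues here: Asn9, Asn14 (2).
The two groups share no amino acid, so total = 2 + 2 = 4.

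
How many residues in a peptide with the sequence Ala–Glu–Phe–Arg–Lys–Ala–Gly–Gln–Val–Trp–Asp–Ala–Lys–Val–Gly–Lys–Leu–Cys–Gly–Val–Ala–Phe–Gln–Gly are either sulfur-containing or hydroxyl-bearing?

Sulfur-containing: C, M. Hydroxyl-bearing: S, T, Y.
Sulfur-containing residues here: Cys18 (1).
Hydroxyl-bearing residues here: none (0).
The two groups share no amino acid, so total = 1 + 0 = 1.

1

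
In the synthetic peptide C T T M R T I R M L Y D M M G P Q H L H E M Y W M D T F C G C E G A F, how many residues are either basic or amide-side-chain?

5

Basic: H, K, R. Amide-side-chain: N, Q.
Basic residues here: R5, R8, H18, H20 (4).
Amide-side-chain residues here: Q17 (1).
The two groups share no amino acid, so total = 4 + 1 = 5.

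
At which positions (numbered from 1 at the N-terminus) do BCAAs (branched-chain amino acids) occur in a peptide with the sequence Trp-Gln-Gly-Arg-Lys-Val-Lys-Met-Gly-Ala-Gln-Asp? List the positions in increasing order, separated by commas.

6

V, L, and I make up the branched-chain aliphatic group.
Matching residues: Val6.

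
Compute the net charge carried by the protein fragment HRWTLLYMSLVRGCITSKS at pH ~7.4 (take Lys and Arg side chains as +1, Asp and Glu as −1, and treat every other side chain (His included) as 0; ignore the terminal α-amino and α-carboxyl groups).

+3

Positive (K, R): R2, R12, K18 → +3.
Negative (D, E): none → −0.
Net charge = (+3) + (−0) = +3.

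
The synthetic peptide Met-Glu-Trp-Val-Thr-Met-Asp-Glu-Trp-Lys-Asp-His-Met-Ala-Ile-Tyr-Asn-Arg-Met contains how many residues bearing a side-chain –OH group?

S, T, and Y are the three residues with a side-chain hydroxyl.
Matching residues: Thr5, Tyr16.

2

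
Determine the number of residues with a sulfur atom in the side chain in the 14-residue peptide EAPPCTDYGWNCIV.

2

Only Cys (C) and Met (M) have a sulfur atom in the side chain.
Matching residues: C5, C12.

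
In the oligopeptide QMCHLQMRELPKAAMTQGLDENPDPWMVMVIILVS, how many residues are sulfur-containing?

The sulfur-bearing residues are cysteine (–SH) and methionine (–S–CH₃).
Matching residues: M2, C3, M7, M15, M27, M29.

6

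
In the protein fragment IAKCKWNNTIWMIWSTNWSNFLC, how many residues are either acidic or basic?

2

Acidic: D, E. Basic: H, K, R.
Acidic residues here: none (0).
Basic residues here: K3, K5 (2).
The two groups share no amino acid, so total = 0 + 2 = 2.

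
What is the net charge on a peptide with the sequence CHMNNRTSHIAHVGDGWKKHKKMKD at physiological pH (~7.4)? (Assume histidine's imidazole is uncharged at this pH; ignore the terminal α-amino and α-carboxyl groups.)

Near pH 7.4, K and R contribute +1 each, D and E contribute −1 each, and every other side chain (His included, as stated) is uncharged.
Positive (K, R): R6, K18, K19, K21, K22, K24 → +6.
Negative (D, E): D15, D25 → −2.
Net charge = (+6) + (−2) = +4.

+4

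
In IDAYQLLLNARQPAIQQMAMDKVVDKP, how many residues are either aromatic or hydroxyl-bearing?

1

Aromatic: F, W, Y. Hydroxyl-bearing: S, T, Y.
Aromatic residues here: Y4 (1).
Hydroxyl-bearing residues here: Y4 (1).
Y is in both groups, so the 1 Y residue must not be double-counted.
Total = 1 + 1 − 1 = 1.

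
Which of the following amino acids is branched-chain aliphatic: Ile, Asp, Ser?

Valine (V), leucine (L), and isoleucine (I) are the branched-chain amino acids.
Of the listed options, only Ile belongs to this group.

Ile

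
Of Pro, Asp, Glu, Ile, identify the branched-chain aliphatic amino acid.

V, L, and I make up the branched-chain aliphatic group.
Of the listed options, only Ile belongs to this group.

Ile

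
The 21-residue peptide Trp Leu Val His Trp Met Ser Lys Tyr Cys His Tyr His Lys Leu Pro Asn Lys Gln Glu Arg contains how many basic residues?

Lysine (K), arginine (R), and histidine (H) have basic, nitrogen-containing side chains.
Matching residues: His4, Lys8, His11, His13, Lys14, Lys18, Arg21.

7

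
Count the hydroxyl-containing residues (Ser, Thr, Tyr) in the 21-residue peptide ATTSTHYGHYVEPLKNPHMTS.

Matching residues: T2, T3, S4, T5, Y7, Y10, T20, S21.

8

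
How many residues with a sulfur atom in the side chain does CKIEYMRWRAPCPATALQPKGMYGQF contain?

Cysteine (C, thiol) and methionine (M, thioether) are the two sulfur-containing amino acids.
Matching residues: C1, M6, C12, M22.

4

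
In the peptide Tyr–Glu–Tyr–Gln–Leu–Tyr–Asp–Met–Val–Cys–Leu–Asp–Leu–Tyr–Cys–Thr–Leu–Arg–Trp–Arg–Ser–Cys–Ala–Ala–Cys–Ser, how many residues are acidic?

3

Only D (aspartate) and E (glutamate) carry a side-chain carboxylic acid.
Matching residues: Glu2, Asp7, Asp12.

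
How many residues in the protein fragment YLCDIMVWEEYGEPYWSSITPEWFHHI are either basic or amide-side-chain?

2

Basic: H, K, R. Amide-side-chain: N, Q.
Basic residues here: H25, H26 (2).
Amide-side-chain residues here: none (0).
The two groups share no amino acid, so total = 2 + 0 = 2.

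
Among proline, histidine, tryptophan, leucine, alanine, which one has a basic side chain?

histidine

Lysine (K), arginine (R), and histidine (H) have basic, nitrogen-containing side chains.
Of the listed options, only histidine belongs to this group.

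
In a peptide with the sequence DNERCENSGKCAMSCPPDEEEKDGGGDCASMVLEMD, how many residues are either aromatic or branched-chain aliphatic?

2

Aromatic: F, W, Y. Branched-chain aliphatic: I, L, V.
Aromatic residues here: none (0).
Branched-chain aliphatic residues here: V32, L33 (2).
The two groups share no amino acid, so total = 0 + 2 = 2.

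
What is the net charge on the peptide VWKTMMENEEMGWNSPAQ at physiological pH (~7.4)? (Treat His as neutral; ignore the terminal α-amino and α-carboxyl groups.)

The side chains ionized at physiological pH are Lys/Arg (+1) and Asp/Glu (−1); with His treated as neutral, nothing else contributes.
Positive (K, R): K3 → +1.
Negative (D, E): E7, E9, E10 → −3.
Net charge = (+1) + (−3) = −2.

-2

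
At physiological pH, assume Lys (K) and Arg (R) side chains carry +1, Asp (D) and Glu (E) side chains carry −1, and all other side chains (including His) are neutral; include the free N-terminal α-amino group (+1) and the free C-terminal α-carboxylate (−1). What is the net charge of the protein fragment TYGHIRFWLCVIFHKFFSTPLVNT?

+2

Positive (K, R): R6, K15 → +2.
Negative (D, E): none → −0.
The N-terminus (+1) and C-terminus (−1) cancel.
Net charge = (+2) + (−0) = +2.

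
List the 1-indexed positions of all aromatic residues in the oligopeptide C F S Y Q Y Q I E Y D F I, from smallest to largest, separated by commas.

2, 4, 6, 10, 12

F, W, and Y each carry an aromatic ring on the side chain.
Matching residues: F2, Y4, Y6, Y10, F12.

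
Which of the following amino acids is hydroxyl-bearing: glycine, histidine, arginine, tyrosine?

tyrosine

Serine (S), threonine (T), and tyrosine (Y) each carry a hydroxyl group on the side chain.
Of the listed options, only tyrosine belongs to this group.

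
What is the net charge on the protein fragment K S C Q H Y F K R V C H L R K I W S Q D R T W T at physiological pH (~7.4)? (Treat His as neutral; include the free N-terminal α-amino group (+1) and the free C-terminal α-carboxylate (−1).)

+5

At pH ~7.4 the Lys and Arg side chains are protonated (+1), the Asp and Glu side chains are deprotonated (−1), and with His taken as neutral all other side chains carry no charge.
Positive (K, R): K1, K8, R9, R14, K15, R21 → +6.
Negative (D, E): D20 → −1.
The N-terminus (+1) and C-terminus (−1) cancel.
Net charge = (+6) + (−1) = +5.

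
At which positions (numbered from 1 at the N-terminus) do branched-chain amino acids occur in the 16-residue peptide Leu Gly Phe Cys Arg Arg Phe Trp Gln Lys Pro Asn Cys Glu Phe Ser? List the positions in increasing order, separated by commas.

The BCAAs are Val, Leu, and Ile — aliphatic side chains with a branch point.
Matching residues: Leu1.

1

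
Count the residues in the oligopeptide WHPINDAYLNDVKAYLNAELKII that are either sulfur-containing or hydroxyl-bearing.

Sulfur-containing: C, M. Hydroxyl-bearing: S, T, Y.
Sulfur-containing residues here: none (0).
Hydroxyl-bearing residues here: Y8, Y15 (2).
The two groups share no amino acid, so total = 0 + 2 = 2.

2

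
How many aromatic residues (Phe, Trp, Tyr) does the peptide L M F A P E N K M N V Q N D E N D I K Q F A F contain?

3

Matching residues: F3, F21, F23.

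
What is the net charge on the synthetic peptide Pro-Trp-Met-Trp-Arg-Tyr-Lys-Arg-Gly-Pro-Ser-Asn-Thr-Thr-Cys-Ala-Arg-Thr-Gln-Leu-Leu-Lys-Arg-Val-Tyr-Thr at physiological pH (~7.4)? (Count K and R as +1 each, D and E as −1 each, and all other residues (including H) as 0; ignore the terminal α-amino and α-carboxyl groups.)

+6

Positive (K, R): Arg5, Lys7, Arg8, Arg17, Lys22, Arg23 → +6.
Negative (D, E): none → −0.
Net charge = (+6) + (−0) = +6.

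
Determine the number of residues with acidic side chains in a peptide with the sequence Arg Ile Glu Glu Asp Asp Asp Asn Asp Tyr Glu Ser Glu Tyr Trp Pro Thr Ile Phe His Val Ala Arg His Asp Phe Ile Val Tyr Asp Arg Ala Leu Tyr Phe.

10

Aspartate (D) and glutamate (E) have carboxylic-acid side chains and are the acidic amino acids.
Matching residues: Glu3, Glu4, Asp5, Asp6, Asp7, Asp9, Glu11, Glu13, Asp25, Asp30.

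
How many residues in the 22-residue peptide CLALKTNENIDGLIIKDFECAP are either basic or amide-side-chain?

4

Basic: H, K, R. Amide-side-chain: N, Q.
Basic residues here: K5, K16 (2).
Amide-side-chain residues here: N7, N9 (2).
The two groups share no amino acid, so total = 2 + 2 = 4.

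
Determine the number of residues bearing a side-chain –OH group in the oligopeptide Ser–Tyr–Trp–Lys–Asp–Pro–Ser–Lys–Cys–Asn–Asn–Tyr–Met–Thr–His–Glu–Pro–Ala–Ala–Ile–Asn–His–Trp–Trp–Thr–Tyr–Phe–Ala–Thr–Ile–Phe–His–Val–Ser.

9

S, T, and Y are the three residues with a side-chain hydroxyl.
Matching residues: Ser1, Tyr2, Ser7, Tyr12, Thr14, Thr25, Tyr26, Thr29, Ser34.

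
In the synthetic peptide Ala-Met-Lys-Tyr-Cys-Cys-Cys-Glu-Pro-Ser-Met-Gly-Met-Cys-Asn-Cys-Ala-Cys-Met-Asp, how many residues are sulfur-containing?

Cysteine (C, thiol) and methionine (M, thioether) are the two sulfur-containing amino acids.
Matching residues: Met2, Cys5, Cys6, Cys7, Met11, Met13, Cys14, Cys16, Cys18, Met19.

10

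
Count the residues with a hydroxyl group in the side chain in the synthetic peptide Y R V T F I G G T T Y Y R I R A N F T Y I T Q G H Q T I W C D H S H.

11

The –OH-bearing residues are Ser, Thr (aliphatic alcohols), and Tyr (phenol).
Matching residues: Y1, T4, T9, T10, Y11, Y12, T19, Y20, T22, T27, S33.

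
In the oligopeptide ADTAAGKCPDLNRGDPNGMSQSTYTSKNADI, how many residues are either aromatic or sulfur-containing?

Aromatic: F, W, Y. Sulfur-containing: C, M.
Aromatic residues here: Y24 (1).
Sulfur-containing residues here: C8, M19 (2).
The two groups share no amino acid, so total = 1 + 2 = 3.

3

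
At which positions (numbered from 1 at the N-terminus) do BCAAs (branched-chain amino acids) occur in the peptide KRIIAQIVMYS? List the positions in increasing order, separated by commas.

3, 4, 7, 8

The BCAAs are Val, Leu, and Ile — aliphatic side chains with a branch point.
Matching residues: I3, I4, I7, V8.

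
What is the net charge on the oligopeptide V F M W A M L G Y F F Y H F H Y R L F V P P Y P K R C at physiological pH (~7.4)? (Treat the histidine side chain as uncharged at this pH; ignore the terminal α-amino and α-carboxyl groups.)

+3

At pH ~7.4 the Lys and Arg side chains are protonated (+1), the Asp and Glu side chains are deprotonated (−1), and with His taken as neutral all other side chains carry no charge.
Positive (K, R): R17, K25, R26 → +3.
Negative (D, E): none → −0.
Net charge = (+3) + (−0) = +3.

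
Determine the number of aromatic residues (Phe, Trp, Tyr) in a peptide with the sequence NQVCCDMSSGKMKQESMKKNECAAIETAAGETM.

None of the 33 residues belong to this group.

0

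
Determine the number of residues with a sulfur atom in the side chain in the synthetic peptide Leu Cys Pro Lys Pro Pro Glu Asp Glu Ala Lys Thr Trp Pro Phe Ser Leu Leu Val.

1

The sulfur-bearing residues are cysteine (–SH) and methionine (–S–CH₃).
Matching residues: Cys2.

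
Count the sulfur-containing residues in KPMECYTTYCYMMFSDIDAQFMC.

Cysteine (C, thiol) and methionine (M, thioether) are the two sulfur-containing amino acids.
Matching residues: M3, C5, C10, M12, M13, M22, C23.

7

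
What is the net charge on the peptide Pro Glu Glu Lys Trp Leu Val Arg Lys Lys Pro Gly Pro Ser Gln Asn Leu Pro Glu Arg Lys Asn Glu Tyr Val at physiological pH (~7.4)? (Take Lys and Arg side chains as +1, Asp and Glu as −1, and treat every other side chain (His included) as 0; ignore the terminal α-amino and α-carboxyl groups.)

Positive (K, R): Lys4, Arg8, Lys9, Lys10, Arg20, Lys21 → +6.
Negative (D, E): Glu2, Glu3, Glu19, Glu23 → −4.
Net charge = (+6) + (−4) = +2.

+2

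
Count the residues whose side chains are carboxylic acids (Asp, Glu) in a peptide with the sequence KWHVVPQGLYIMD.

1

Matching residues: D13.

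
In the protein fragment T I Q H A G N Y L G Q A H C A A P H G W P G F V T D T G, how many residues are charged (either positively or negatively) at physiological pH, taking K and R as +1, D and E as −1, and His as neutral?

1

Charged side chains at pH ~7.4: K, R (positive); D, E (negative).
Matching residues: D26.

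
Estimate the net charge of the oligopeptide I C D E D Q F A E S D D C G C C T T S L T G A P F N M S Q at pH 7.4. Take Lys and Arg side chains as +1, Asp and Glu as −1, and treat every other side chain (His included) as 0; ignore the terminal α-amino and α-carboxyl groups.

-6

Positive (K, R): none → +0.
Negative (D, E): D3, E4, D5, E9, D11, D12 → −6.
Net charge = (+0) + (−6) = −6.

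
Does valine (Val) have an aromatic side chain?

The aromatic amino acids are Phe (F, benzyl), Trp (W, indole), and Tyr (Y, phenol).
Valine is not in this group.

No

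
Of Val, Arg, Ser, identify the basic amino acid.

Arg

The basic amino acids are Lys (K), Arg (R), and His (H).
Of the listed options, only Arg belongs to this group.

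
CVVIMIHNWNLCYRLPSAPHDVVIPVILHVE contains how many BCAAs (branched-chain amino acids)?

13

V, L, and I make up the branched-chain aliphatic group.
Matching residues: V2, V3, I4, I6, L11, L15, V22, V23, I24, V26, I27, L28, V30.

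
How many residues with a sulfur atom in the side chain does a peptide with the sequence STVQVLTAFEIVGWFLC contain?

1

The sulfur-bearing residues are cysteine (–SH) and methionine (–S–CH₃).
Matching residues: C17.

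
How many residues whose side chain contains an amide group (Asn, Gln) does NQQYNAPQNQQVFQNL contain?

Matching residues: N1, Q2, Q3, N5, Q8, N9, Q10, Q11, Q14, N15.

10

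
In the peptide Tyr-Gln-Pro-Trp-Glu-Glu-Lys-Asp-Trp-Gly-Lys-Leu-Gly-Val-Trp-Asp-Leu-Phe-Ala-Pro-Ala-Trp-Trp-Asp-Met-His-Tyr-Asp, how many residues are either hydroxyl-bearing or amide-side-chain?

3

Hydroxyl-bearing: S, T, Y. Amide-side-chain: N, Q.
Hydroxyl-bearing residues here: Tyr1, Tyr27 (2).
Amide-side-chain residues here: Gln2 (1).
The two groups share no amino acid, so total = 2 + 1 = 3.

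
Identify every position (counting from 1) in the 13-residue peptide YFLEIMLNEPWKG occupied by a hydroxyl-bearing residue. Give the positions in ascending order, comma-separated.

1

Matching residues: Y1.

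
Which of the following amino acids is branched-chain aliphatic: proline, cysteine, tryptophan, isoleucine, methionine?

isoleucine

The BCAAs are Val, Leu, and Ile — aliphatic side chains with a branch point.
Of the listed options, only isoleucine belongs to this group.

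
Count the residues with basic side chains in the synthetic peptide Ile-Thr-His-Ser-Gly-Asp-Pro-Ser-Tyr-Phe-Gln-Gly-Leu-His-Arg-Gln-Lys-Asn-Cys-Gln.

The basic amino acids are Lys (K), Arg (R), and His (H).
Matching residues: His3, His14, Arg15, Lys17.

4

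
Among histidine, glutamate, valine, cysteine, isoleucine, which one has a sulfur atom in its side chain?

cysteine

Cysteine (C, thiol) and methionine (M, thioether) are the two sulfur-containing amino acids.
Of the listed options, only cysteine belongs to this group.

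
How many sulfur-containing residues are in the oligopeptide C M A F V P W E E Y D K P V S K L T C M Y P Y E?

4

The sulfur-bearing residues are cysteine (–SH) and methionine (–S–CH₃).
Matching residues: C1, M2, C19, M20.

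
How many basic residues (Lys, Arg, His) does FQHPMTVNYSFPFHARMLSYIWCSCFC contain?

Matching residues: H3, H14, R16.

3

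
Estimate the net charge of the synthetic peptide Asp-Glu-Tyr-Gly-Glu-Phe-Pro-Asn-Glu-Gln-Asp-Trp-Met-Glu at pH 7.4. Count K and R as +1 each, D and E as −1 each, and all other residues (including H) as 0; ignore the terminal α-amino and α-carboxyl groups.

-6

Positive (K, R): none → +0.
Negative (D, E): Asp1, Glu2, Glu5, Glu9, Asp11, Glu14 → −6.
Net charge = (+0) + (−6) = −6.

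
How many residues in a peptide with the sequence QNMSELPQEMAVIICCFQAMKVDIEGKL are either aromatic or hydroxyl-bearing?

Aromatic: F, W, Y. Hydroxyl-bearing: S, T, Y.
Aromatic residues here: F17 (1).
Hydroxyl-bearing residues here: S4 (1).
(Y belongs to both groups, but none appear in this sequence.) Total = 1 + 1 = 2.

2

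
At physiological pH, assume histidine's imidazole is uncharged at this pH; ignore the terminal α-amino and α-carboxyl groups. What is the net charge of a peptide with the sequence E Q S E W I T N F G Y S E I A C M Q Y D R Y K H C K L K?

Near pH 7.4, K and R contribute +1 each, D and E contribute −1 each, and every other side chain (His included, as stated) is uncharged.
Positive (K, R): R21, K23, K26, K28 → +4.
Negative (D, E): E1, E4, E13, D20 → −4.
Net charge = (+4) + (−4) = 0.

0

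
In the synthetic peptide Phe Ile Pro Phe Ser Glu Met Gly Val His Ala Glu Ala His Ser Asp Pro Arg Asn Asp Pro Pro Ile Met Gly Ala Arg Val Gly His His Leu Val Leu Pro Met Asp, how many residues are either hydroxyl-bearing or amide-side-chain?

3

Hydroxyl-bearing: S, T, Y. Amide-side-chain: N, Q.
Hydroxyl-bearing residues here: Ser5, Ser15 (2).
Amide-side-chain residues here: Asn19 (1).
The two groups share no amino acid, so total = 2 + 1 = 3.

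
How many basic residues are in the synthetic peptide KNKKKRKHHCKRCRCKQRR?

The basic amino acids are Lys (K), Arg (R), and His (H).
Matching residues: K1, K3, K4, K5, R6, K7, H8, H9, K11, R12, R14, K16, R18, R19.

14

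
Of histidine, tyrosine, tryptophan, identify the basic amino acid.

The basic amino acids are Lys (K), Arg (R), and His (H).
Of the listed options, only histidine belongs to this group.

histidine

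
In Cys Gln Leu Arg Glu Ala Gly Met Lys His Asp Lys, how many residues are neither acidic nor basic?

Acidic: D, E. Basic: K, R, H. All other residues are neither.
Matching residues: Cys1, Gln2, Leu3, Ala6, Gly7, Met8.

6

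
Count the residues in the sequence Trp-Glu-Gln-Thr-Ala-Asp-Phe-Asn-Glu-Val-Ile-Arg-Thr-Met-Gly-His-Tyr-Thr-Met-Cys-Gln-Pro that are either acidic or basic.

Acidic: D, E. Basic: H, K, R.
Acidic residues here: Glu2, Asp6, Glu9 (3).
Basic residues here: Arg12, His16 (2).
The two groups share no amino acid, so total = 3 + 2 = 5.

5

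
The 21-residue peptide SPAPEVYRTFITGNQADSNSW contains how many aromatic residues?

3

F, W, and Y each carry an aromatic ring on the side chain.
Matching residues: Y7, F10, W21.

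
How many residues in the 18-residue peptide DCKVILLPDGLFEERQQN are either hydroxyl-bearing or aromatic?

Hydroxyl-bearing: S, T, Y. Aromatic: F, W, Y.
Hydroxyl-bearing residues here: none (0).
Aromatic residues here: F12 (1).
(Y belongs to both groups, but none appear in this sequence.) Total = 0 + 1 = 1.

1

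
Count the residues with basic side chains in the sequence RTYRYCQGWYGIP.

K, R, and H are the three residues with basic side chains (ε-amine, guanidinium, and imidazole respectively).
Matching residues: R1, R4.

2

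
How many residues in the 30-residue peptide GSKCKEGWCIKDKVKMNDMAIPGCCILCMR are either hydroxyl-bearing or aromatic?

Hydroxyl-bearing: S, T, Y. Aromatic: F, W, Y.
Hydroxyl-bearing residues here: S2 (1).
Aromatic residues here: W8 (1).
(Y belongs to both groups, but none appear in this sequence.) Total = 1 + 1 = 2.

2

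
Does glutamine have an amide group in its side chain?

Yes

Only N (asparagine) and Q (glutamine) carry a side-chain carboxamide.
Glutamine is in this group.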